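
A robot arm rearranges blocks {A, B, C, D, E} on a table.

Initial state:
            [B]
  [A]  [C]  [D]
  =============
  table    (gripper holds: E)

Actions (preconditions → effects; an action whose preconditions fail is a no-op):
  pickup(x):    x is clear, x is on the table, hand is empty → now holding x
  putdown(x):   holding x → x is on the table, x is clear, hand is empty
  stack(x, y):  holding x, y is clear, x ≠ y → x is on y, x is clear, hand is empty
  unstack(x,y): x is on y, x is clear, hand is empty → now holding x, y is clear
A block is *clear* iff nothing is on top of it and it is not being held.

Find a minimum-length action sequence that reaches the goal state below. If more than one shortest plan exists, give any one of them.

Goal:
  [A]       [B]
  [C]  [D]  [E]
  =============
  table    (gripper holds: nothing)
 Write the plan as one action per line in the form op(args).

step 1 (putdown(E)): towers=[A; C; D/B; E] holding=-
step 2 (unstack(B, D)): towers=[A; C; D; E] holding=B
step 3 (stack(B, E)): towers=[A; C; D; E/B] holding=-
step 4 (pickup(A)): towers=[C; D; E/B] holding=A
step 5 (stack(A, C)): towers=[C/A; D; E/B] holding=-
goal check: towers=[C/A; D; E/B] holding=- — reached (length 5, optimal by BFS)

putdown(E)
unstack(B, D)
stack(B, E)
pickup(A)
stack(A, C)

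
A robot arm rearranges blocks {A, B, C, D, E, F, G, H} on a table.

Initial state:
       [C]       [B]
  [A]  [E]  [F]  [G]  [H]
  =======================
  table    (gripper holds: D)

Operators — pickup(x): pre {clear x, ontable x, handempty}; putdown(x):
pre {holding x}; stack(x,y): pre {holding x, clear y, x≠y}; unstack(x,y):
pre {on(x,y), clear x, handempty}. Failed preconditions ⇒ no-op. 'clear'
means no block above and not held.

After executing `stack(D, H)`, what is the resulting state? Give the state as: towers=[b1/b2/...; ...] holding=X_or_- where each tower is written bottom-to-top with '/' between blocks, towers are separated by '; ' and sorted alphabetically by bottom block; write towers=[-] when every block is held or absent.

towers=[A; E/C; F; G/B; H/D] holding=-

before: towers=[A; E/C; F; G/B; H] holding=D
pre[stack(D, H)]: holding(D) yes, clear(H) yes, D≠H yes
all met → apply stack(D, H)
after:  towers=[A; E/C; F; G/B; H/D] holding=-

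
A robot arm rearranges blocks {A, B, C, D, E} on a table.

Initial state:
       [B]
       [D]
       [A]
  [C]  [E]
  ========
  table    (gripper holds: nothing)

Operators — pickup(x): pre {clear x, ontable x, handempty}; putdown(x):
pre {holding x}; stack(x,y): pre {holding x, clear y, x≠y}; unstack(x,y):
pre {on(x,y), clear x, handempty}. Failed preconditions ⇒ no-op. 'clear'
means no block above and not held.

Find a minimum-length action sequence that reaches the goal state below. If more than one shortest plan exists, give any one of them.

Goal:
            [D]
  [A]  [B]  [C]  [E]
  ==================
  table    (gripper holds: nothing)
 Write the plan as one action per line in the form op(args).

step 1 (unstack(B, D)): towers=[C; E/A/D] holding=B
step 2 (putdown(B)): towers=[B; C; E/A/D] holding=-
step 3 (unstack(D, A)): towers=[B; C; E/A] holding=D
step 4 (stack(D, C)): towers=[B; C/D; E/A] holding=-
step 5 (unstack(A, E)): towers=[B; C/D; E] holding=A
step 6 (putdown(A)): towers=[A; B; C/D; E] holding=-
goal check: towers=[A; B; C/D; E] holding=- — reached (length 6, optimal by BFS)

unstack(B, D)
putdown(B)
unstack(D, A)
stack(D, C)
unstack(A, E)
putdown(A)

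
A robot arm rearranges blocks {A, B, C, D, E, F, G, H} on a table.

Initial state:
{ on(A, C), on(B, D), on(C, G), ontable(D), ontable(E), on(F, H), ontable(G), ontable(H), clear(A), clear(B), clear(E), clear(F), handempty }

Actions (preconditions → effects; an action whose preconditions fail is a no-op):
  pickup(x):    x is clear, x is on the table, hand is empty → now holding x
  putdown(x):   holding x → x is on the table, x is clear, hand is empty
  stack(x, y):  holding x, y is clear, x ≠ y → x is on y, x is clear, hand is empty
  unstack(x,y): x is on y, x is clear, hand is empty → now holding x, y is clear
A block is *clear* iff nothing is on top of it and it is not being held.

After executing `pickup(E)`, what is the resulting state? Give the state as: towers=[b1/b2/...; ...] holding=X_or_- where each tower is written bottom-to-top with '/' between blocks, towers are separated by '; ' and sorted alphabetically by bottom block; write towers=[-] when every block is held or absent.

towers=[D/B; G/C/A; H/F] holding=E

before: towers=[D/B; E; G/C/A; H/F] holding=-
pre[pickup(E)]: clear(E) ✓, ontable(E) ✓, handempty ✓
all met → apply pickup(E)
after:  towers=[D/B; G/C/A; H/F] holding=E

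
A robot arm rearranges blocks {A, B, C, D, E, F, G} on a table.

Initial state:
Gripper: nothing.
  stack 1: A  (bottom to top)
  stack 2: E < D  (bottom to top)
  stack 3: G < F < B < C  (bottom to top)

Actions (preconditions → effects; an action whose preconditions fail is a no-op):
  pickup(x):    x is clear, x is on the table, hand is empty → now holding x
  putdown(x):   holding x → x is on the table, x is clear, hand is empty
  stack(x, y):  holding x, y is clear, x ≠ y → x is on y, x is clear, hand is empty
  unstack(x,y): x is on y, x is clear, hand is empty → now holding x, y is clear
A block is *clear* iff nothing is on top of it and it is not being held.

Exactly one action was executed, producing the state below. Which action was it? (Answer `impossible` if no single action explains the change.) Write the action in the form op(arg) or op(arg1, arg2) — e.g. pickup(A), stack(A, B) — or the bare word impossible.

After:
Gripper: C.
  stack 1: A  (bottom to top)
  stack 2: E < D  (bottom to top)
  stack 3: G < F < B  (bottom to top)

unstack(C, B)

target: towers=[A; E/D; G/F/B] holding=C
     unstack(D, E) → towers=[A; E; G/F/B/C] holding=D
         pickup(A) → towers=[E/D; G/F/B/C] holding=A
     unstack(C, B) → towers=[A; E/D; G/F/B] holding=C  ← match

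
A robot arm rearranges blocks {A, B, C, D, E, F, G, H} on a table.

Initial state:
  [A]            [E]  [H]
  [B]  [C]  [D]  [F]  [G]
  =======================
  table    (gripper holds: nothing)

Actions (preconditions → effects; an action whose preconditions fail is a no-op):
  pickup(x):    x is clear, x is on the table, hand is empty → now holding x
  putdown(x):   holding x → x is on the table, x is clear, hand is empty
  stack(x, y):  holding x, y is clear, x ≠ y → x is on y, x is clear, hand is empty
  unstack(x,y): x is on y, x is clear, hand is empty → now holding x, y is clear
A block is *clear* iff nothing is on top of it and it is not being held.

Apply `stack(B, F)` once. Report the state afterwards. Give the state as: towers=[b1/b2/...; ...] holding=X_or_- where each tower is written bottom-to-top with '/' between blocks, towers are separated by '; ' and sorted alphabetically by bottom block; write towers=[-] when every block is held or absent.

before: towers=[B/A; C; D; F/E; G/H] holding=-
pre[stack(B, F)]: holding(B) fail, clear(F) fail, B≠F ok
holding(B), clear(F) unmet → stack(B, F) is a no-op
after:  towers=[B/A; C; D; F/E; G/H] holding=-

towers=[B/A; C; D; F/E; G/H] holding=-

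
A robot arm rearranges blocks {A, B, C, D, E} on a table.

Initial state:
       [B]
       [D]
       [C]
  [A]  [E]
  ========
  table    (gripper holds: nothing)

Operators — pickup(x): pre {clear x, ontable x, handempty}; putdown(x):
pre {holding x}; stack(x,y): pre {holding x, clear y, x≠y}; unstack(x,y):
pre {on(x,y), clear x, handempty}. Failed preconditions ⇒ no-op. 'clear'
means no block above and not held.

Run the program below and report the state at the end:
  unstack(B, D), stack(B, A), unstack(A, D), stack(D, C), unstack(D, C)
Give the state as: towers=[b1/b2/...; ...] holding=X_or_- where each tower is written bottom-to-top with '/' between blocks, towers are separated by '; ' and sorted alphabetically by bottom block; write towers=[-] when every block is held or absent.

towers=[A/B; E/C] holding=D

step 1 (unstack(B, D)): towers=[A; E/C/D] holding=B
step 2 (stack(B, A)): towers=[A/B; E/C/D] holding=-
step 3 (unstack(A, D)) [no-op]: towers=[A/B; E/C/D] holding=-
step 4 (stack(D, C)) [no-op]: towers=[A/B; E/C/D] holding=-
step 5 (unstack(D, C)): towers=[A/B; E/C] holding=D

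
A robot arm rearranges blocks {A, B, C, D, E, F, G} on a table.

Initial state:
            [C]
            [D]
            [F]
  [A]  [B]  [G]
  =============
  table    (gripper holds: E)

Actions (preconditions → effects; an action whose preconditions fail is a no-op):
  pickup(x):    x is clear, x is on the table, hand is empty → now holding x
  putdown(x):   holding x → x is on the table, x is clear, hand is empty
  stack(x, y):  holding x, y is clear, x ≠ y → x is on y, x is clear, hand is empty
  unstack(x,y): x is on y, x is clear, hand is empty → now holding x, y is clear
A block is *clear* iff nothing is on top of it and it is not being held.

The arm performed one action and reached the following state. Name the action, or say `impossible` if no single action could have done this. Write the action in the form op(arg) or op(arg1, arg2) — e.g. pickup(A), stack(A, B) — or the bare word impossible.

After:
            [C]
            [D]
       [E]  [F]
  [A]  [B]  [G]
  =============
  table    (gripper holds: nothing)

target: towers=[A; B/E; G/F/D/C] holding=-
        putdown(E) → towers=[A; B; E; G/F/D/C] holding=-
       stack(E, B) → towers=[A; B/E; G/F/D/C] holding=-  ← match
       stack(E, A) → towers=[A/E; B; G/F/D/C] holding=-
       stack(E, C) → towers=[A; B; G/F/D/C/E] holding=-

stack(E, B)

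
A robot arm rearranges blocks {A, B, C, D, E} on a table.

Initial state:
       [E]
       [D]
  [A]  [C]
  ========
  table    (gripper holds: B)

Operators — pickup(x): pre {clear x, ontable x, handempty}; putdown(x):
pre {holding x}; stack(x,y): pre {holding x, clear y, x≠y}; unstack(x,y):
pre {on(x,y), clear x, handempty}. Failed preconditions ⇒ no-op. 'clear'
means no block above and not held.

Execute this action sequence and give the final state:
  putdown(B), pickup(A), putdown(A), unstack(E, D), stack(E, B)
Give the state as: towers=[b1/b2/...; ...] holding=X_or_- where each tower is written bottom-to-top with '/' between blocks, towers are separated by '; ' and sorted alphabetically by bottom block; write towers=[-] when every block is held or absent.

step 1 (putdown(B)): towers=[A; B; C/D/E] holding=-
step 2 (pickup(A)): towers=[B; C/D/E] holding=A
step 3 (putdown(A)): towers=[A; B; C/D/E] holding=-
step 4 (unstack(E, D)): towers=[A; B; C/D] holding=E
step 5 (stack(E, B)): towers=[A; B/E; C/D] holding=-

towers=[A; B/E; C/D] holding=-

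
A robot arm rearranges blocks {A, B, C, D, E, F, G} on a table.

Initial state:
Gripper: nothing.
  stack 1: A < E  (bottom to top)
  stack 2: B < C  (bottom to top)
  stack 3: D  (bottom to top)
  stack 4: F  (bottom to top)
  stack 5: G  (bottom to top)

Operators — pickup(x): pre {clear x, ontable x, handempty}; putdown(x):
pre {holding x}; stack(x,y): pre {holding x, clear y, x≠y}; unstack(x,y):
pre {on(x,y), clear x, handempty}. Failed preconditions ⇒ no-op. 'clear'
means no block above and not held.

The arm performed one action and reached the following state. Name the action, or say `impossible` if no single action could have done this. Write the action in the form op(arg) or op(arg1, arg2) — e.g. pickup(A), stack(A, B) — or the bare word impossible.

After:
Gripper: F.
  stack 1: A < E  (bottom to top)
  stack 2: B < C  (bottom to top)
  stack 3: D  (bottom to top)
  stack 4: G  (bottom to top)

pickup(F)

target: towers=[A/E; B/C; D; G] holding=F
         pickup(F) → towers=[A/E; B/C; D; G] holding=F  ← match
         pickup(G) → towers=[A/E; B/C; D; F] holding=G
         pickup(D) → towers=[A/E; B/C; F; G] holding=D
     unstack(E, A) → towers=[A; B/C; D; F; G] holding=E
     unstack(C, B) → towers=[A/E; B; D; F; G] holding=C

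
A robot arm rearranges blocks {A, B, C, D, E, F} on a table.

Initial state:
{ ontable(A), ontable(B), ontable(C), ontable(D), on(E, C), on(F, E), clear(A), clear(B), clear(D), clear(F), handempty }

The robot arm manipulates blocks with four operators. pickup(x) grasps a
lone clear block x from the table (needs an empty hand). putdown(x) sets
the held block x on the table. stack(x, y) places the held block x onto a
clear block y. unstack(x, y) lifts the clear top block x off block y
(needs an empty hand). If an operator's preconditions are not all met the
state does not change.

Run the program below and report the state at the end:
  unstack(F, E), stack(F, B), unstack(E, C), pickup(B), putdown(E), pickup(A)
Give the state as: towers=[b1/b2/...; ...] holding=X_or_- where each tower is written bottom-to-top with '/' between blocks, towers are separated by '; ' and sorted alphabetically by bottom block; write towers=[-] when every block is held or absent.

towers=[B/F; C; D; E] holding=A

step 1 (unstack(F, E)): towers=[A; B; C/E; D] holding=F
step 2 (stack(F, B)): towers=[A; B/F; C/E; D] holding=-
step 3 (unstack(E, C)): towers=[A; B/F; C; D] holding=E
step 4 (pickup(B)) [no-op]: towers=[A; B/F; C; D] holding=E
step 5 (putdown(E)): towers=[A; B/F; C; D; E] holding=-
step 6 (pickup(A)): towers=[B/F; C; D; E] holding=A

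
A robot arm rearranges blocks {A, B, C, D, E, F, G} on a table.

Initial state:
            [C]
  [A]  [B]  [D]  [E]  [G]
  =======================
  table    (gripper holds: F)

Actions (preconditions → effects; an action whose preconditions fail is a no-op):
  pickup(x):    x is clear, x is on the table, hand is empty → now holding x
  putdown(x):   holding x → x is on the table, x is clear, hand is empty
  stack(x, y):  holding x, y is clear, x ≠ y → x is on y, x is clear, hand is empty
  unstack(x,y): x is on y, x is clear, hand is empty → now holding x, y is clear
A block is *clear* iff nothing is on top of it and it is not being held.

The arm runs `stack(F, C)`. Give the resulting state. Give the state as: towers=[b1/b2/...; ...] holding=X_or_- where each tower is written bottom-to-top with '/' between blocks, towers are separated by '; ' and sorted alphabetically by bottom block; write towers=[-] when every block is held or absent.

towers=[A; B; D/C/F; E; G] holding=-

before: towers=[A; B; D/C; E; G] holding=F
pre[stack(F, C)]: holding(F) ok, clear(C) ok, F≠C ok
all met → apply stack(F, C)
after:  towers=[A; B; D/C/F; E; G] holding=-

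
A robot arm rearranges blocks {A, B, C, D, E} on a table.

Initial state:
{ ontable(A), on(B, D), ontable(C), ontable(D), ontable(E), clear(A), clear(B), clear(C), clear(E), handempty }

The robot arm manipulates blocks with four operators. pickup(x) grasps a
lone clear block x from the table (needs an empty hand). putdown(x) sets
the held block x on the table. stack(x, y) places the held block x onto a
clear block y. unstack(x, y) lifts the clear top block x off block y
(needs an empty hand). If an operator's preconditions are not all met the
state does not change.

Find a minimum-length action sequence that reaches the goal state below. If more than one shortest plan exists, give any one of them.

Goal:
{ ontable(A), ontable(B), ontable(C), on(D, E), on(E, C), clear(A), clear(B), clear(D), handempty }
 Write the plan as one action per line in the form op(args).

unstack(B, D)
putdown(B)
pickup(E)
stack(E, C)
pickup(D)
stack(D, E)

step 1 (unstack(B, D)): towers=[A; C; D; E] holding=B
step 2 (putdown(B)): towers=[A; B; C; D; E] holding=-
step 3 (pickup(E)): towers=[A; B; C; D] holding=E
step 4 (stack(E, C)): towers=[A; B; C/E; D] holding=-
step 5 (pickup(D)): towers=[A; B; C/E] holding=D
step 6 (stack(D, E)): towers=[A; B; C/E/D] holding=-
goal check: towers=[A; B; C/E/D] holding=- — reached (length 6, optimal by BFS)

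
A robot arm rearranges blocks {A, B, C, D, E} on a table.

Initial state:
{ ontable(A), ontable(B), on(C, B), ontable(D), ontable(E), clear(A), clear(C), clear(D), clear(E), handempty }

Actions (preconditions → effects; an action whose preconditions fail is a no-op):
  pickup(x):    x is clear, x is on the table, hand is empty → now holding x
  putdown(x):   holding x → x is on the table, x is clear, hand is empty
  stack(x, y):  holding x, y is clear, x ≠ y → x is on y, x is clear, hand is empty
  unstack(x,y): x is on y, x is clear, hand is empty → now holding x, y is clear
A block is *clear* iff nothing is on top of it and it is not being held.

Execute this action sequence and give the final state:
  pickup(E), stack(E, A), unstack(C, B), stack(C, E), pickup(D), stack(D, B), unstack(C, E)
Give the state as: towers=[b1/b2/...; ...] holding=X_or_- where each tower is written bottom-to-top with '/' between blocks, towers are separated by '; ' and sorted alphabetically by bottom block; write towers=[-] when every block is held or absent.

towers=[A/E; B/D] holding=C

step 1 (pickup(E)): towers=[A; B/C; D] holding=E
step 2 (stack(E, A)): towers=[A/E; B/C; D] holding=-
step 3 (unstack(C, B)): towers=[A/E; B; D] holding=C
step 4 (stack(C, E)): towers=[A/E/C; B; D] holding=-
step 5 (pickup(D)): towers=[A/E/C; B] holding=D
step 6 (stack(D, B)): towers=[A/E/C; B/D] holding=-
step 7 (unstack(C, E)): towers=[A/E; B/D] holding=C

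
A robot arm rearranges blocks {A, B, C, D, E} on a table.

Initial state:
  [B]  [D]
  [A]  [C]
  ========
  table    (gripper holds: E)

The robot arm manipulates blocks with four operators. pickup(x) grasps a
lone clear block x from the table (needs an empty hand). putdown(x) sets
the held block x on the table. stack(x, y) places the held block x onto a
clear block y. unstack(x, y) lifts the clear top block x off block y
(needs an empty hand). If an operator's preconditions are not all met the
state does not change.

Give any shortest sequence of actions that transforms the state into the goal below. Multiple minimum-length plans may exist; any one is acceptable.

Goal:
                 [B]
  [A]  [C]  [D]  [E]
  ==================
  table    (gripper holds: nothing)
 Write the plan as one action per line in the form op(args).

step 1 (putdown(E)): towers=[A/B; C/D; E] holding=-
step 2 (unstack(B, A)): towers=[A; C/D; E] holding=B
step 3 (stack(B, E)): towers=[A; C/D; E/B] holding=-
step 4 (unstack(D, C)): towers=[A; C; E/B] holding=D
step 5 (putdown(D)): towers=[A; C; D; E/B] holding=-
goal check: towers=[A; C; D; E/B] holding=- — reached (length 5, optimal by BFS)

putdown(E)
unstack(B, A)
stack(B, E)
unstack(D, C)
putdown(D)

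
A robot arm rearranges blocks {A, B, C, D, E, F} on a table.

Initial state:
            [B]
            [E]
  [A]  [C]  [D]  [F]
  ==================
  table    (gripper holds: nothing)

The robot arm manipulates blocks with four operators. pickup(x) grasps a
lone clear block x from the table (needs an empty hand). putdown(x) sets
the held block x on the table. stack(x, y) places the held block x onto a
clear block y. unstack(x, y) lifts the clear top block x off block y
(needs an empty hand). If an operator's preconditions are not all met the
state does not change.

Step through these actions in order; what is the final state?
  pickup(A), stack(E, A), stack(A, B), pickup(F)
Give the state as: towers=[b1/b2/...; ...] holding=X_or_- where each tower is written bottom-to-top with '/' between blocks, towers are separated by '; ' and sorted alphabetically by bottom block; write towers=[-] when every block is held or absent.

towers=[C; D/E/B/A] holding=F

step 1 (pickup(A)): towers=[C; D/E/B; F] holding=A
step 2 (stack(E, A)) [no-op]: towers=[C; D/E/B; F] holding=A
step 3 (stack(A, B)): towers=[C; D/E/B/A; F] holding=-
step 4 (pickup(F)): towers=[C; D/E/B/A] holding=F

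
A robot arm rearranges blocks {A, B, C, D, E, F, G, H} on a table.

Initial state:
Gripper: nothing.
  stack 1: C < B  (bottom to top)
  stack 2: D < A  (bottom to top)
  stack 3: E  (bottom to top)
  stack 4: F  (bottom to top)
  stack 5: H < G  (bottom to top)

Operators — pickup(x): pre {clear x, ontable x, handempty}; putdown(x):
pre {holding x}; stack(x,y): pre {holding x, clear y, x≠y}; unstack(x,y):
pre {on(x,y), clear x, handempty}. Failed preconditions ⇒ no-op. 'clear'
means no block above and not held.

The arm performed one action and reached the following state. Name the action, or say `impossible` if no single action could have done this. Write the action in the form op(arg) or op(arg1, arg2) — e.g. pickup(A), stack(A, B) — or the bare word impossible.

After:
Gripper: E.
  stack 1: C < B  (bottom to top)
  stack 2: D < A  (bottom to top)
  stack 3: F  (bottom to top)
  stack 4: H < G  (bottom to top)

target: towers=[C/B; D/A; F; H/G] holding=E
     unstack(G, H) → towers=[C/B; D/A; E; F; H] holding=G
     unstack(A, D) → towers=[C/B; D; E; F; H/G] holding=A
         pickup(E) → towers=[C/B; D/A; F; H/G] holding=E  ← match
     unstack(B, C) → towers=[C; D/A; E; F; H/G] holding=B
         pickup(F) → towers=[C/B; D/A; E; H/G] holding=F

pickup(E)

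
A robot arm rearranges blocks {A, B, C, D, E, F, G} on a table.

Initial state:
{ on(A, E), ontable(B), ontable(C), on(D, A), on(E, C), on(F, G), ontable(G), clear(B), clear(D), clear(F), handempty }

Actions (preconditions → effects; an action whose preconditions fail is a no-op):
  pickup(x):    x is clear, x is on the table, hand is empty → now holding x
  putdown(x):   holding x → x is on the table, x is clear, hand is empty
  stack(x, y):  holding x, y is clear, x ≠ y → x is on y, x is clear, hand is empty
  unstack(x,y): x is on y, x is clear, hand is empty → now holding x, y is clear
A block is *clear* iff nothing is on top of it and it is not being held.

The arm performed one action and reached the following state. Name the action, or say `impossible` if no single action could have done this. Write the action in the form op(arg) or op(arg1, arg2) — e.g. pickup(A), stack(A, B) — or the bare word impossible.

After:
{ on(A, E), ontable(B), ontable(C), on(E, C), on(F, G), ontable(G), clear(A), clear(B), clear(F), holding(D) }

target: towers=[B; C/E/A; G/F] holding=D
         pickup(B) → towers=[C/E/A/D; G/F] holding=B
     unstack(F, G) → towers=[B; C/E/A/D; G] holding=F
     unstack(D, A) → towers=[B; C/E/A; G/F] holding=D  ← match

unstack(D, A)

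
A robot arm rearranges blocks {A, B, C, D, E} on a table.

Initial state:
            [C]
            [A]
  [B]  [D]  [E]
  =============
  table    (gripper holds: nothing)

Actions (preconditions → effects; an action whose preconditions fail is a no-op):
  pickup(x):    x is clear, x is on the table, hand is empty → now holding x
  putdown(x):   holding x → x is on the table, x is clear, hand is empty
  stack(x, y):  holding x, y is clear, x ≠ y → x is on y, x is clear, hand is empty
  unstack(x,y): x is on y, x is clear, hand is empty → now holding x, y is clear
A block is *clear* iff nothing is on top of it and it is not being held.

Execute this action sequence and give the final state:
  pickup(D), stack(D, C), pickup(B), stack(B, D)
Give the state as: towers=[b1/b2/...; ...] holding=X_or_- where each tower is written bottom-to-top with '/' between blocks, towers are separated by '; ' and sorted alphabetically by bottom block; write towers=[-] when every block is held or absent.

towers=[E/A/C/D/B] holding=-

step 1 (pickup(D)): towers=[B; E/A/C] holding=D
step 2 (stack(D, C)): towers=[B; E/A/C/D] holding=-
step 3 (pickup(B)): towers=[E/A/C/D] holding=B
step 4 (stack(B, D)): towers=[E/A/C/D/B] holding=-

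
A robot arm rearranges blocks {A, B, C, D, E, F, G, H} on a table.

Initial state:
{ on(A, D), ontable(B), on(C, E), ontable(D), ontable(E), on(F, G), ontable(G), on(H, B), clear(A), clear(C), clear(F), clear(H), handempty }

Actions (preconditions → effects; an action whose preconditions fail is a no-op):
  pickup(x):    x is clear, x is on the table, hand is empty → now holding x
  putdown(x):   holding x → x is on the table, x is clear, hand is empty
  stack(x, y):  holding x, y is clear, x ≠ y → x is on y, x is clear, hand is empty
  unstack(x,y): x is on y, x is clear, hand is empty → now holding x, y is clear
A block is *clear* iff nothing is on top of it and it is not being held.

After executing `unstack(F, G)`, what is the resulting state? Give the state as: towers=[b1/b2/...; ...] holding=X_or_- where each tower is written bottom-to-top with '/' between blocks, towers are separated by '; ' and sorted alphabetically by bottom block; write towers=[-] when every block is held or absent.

before: towers=[B/H; D/A; E/C; G/F] holding=-
pre[unstack(F, G)]: on(F,G) ok, clear(F) ok, handempty ok
all met → apply unstack(F, G)
after:  towers=[B/H; D/A; E/C; G] holding=F

towers=[B/H; D/A; E/C; G] holding=F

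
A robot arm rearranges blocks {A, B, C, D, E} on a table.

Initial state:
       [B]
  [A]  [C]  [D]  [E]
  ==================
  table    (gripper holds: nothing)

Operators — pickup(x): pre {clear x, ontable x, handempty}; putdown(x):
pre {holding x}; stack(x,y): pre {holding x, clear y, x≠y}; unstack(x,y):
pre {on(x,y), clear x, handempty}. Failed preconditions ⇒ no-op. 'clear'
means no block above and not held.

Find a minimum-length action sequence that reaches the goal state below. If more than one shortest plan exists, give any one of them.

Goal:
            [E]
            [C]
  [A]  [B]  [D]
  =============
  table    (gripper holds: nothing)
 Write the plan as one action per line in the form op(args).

step 1 (unstack(B, C)): towers=[A; C; D; E] holding=B
step 2 (putdown(B)): towers=[A; B; C; D; E] holding=-
step 3 (pickup(C)): towers=[A; B; D; E] holding=C
step 4 (stack(C, D)): towers=[A; B; D/C; E] holding=-
step 5 (pickup(E)): towers=[A; B; D/C] holding=E
step 6 (stack(E, C)): towers=[A; B; D/C/E] holding=-
goal check: towers=[A; B; D/C/E] holding=- — reached (length 6, optimal by BFS)

unstack(B, C)
putdown(B)
pickup(C)
stack(C, D)
pickup(E)
stack(E, C)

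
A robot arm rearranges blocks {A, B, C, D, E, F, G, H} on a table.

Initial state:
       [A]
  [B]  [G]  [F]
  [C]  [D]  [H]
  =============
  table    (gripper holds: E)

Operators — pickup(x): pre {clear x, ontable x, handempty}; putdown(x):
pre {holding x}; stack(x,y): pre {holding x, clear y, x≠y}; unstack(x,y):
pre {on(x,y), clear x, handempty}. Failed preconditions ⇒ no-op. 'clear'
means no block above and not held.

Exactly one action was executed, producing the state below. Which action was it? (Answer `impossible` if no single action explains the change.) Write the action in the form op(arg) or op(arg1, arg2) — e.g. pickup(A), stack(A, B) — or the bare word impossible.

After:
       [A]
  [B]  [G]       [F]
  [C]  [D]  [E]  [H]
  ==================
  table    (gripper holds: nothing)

target: towers=[C/B; D/G/A; E; H/F] holding=-
        putdown(E) → towers=[C/B; D/G/A; E; H/F] holding=-  ← match
       stack(E, A) → towers=[C/B; D/G/A/E; H/F] holding=-
       stack(E, B) → towers=[C/B/E; D/G/A; H/F] holding=-
       stack(E, F) → towers=[C/B; D/G/A; H/F/E] holding=-

putdown(E)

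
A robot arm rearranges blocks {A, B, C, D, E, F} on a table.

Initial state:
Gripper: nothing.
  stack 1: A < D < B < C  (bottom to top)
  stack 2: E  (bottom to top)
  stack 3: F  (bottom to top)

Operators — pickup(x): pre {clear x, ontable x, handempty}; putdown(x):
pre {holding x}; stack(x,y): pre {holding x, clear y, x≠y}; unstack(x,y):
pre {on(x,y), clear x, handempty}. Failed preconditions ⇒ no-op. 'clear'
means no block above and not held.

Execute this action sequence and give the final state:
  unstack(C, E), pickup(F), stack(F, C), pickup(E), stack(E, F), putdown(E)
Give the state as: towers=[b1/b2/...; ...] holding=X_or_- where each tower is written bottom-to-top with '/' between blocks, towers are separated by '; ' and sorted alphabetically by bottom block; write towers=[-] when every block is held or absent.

towers=[A/D/B/C/F/E] holding=-

step 1 (unstack(C, E)) [no-op]: towers=[A/D/B/C; E; F] holding=-
step 2 (pickup(F)): towers=[A/D/B/C; E] holding=F
step 3 (stack(F, C)): towers=[A/D/B/C/F; E] holding=-
step 4 (pickup(E)): towers=[A/D/B/C/F] holding=E
step 5 (stack(E, F)): towers=[A/D/B/C/F/E] holding=-
step 6 (putdown(E)) [no-op]: towers=[A/D/B/C/F/E] holding=-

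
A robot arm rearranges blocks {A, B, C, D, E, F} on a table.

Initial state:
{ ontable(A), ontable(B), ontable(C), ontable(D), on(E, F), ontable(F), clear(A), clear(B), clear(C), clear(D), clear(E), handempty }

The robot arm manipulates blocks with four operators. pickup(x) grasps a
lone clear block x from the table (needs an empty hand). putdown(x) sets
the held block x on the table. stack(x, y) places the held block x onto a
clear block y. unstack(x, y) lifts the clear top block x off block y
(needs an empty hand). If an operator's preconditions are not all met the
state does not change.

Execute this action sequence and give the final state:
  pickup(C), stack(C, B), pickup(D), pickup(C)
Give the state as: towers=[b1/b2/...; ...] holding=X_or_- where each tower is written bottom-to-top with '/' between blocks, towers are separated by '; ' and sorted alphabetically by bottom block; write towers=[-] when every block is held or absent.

step 1 (pickup(C)): towers=[A; B; D; F/E] holding=C
step 2 (stack(C, B)): towers=[A; B/C; D; F/E] holding=-
step 3 (pickup(D)): towers=[A; B/C; F/E] holding=D
step 4 (pickup(C)) [no-op]: towers=[A; B/C; F/E] holding=D

towers=[A; B/C; F/E] holding=D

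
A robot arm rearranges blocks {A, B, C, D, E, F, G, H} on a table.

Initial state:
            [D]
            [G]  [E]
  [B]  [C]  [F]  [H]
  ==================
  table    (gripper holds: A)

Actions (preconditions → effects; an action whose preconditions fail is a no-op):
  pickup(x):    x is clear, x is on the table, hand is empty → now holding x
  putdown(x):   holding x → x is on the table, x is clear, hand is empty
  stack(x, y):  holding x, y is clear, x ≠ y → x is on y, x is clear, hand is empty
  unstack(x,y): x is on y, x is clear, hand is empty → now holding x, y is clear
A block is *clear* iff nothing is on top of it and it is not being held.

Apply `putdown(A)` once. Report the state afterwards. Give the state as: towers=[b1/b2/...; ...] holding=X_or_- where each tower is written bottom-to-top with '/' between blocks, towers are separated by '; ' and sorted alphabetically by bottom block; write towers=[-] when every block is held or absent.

before: towers=[B; C; F/G/D; H/E] holding=A
pre[putdown(A)]: holding(A) ok
all met → apply putdown(A)
after:  towers=[A; B; C; F/G/D; H/E] holding=-

towers=[A; B; C; F/G/D; H/E] holding=-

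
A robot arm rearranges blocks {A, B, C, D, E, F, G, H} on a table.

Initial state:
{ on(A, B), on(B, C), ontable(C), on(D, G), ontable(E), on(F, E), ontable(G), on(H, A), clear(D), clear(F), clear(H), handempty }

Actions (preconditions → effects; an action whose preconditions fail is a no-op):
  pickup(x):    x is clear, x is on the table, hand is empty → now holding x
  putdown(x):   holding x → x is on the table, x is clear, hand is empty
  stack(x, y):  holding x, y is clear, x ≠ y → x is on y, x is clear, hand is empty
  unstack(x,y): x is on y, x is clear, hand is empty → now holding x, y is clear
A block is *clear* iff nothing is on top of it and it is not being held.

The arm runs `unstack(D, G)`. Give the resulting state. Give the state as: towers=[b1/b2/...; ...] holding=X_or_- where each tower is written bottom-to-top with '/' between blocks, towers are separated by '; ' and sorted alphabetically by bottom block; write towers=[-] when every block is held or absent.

before: towers=[C/B/A/H; E/F; G/D] holding=-
pre[unstack(D, G)]: on(D,G) yes, clear(D) yes, handempty yes
all met → apply unstack(D, G)
after:  towers=[C/B/A/H; E/F; G] holding=D

towers=[C/B/A/H; E/F; G] holding=D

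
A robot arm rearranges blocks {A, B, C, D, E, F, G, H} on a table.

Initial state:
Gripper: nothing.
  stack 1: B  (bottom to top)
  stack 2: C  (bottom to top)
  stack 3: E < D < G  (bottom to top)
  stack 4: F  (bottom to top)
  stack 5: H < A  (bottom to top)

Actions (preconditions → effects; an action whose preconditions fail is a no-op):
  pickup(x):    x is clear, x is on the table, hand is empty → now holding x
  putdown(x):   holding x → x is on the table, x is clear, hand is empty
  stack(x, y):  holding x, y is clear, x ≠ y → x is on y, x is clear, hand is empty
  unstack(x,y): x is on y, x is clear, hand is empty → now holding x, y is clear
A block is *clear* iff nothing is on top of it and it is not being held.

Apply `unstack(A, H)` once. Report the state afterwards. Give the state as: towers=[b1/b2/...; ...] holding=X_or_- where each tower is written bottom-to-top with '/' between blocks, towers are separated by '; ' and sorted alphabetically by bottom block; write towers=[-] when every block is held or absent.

towers=[B; C; E/D/G; F; H] holding=A

before: towers=[B; C; E/D/G; F; H/A] holding=-
pre[unstack(A, H)]: on(A,H) ok, clear(A) ok, handempty ok
all met → apply unstack(A, H)
after:  towers=[B; C; E/D/G; F; H] holding=A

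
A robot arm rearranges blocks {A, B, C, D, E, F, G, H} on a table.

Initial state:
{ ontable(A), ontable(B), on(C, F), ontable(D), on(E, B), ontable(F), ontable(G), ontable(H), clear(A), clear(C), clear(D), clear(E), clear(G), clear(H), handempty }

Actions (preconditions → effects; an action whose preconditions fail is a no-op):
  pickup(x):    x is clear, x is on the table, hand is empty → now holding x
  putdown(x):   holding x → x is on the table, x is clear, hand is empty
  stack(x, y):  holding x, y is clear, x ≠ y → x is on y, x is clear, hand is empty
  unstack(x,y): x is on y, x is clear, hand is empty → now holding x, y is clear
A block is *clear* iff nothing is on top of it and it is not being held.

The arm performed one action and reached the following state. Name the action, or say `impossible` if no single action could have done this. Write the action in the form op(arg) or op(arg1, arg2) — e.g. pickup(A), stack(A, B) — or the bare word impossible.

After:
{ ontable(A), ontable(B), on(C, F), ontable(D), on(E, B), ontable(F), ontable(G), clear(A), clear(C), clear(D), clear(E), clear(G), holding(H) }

pickup(H)

target: towers=[A; B/E; D; F/C; G] holding=H
         pickup(G) → towers=[A; B/E; D; F/C; H] holding=G
         pickup(A) → towers=[B/E; D; F/C; G; H] holding=A
     unstack(E, B) → towers=[A; B; D; F/C; G; H] holding=E
         pickup(H) → towers=[A; B/E; D; F/C; G] holding=H  ← match
         pickup(D) → towers=[A; B/E; F/C; G; H] holding=D
     unstack(C, F) → towers=[A; B/E; D; F; G; H] holding=C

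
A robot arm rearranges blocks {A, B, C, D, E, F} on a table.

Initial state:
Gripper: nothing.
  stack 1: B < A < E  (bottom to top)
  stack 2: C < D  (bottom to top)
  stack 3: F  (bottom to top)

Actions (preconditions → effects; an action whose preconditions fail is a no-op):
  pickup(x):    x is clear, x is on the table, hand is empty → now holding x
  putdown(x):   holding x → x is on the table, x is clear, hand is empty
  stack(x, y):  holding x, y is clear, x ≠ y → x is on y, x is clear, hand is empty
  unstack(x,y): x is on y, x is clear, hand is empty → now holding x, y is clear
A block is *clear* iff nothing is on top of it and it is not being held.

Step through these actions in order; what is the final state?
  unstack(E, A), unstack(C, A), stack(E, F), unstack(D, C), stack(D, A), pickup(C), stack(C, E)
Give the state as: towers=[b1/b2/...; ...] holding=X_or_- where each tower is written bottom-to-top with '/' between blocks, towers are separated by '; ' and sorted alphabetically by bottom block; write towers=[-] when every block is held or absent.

step 1 (unstack(E, A)): towers=[B/A; C/D; F] holding=E
step 2 (unstack(C, A)) [no-op]: towers=[B/A; C/D; F] holding=E
step 3 (stack(E, F)): towers=[B/A; C/D; F/E] holding=-
step 4 (unstack(D, C)): towers=[B/A; C; F/E] holding=D
step 5 (stack(D, A)): towers=[B/A/D; C; F/E] holding=-
step 6 (pickup(C)): towers=[B/A/D; F/E] holding=C
step 7 (stack(C, E)): towers=[B/A/D; F/E/C] holding=-

towers=[B/A/D; F/E/C] holding=-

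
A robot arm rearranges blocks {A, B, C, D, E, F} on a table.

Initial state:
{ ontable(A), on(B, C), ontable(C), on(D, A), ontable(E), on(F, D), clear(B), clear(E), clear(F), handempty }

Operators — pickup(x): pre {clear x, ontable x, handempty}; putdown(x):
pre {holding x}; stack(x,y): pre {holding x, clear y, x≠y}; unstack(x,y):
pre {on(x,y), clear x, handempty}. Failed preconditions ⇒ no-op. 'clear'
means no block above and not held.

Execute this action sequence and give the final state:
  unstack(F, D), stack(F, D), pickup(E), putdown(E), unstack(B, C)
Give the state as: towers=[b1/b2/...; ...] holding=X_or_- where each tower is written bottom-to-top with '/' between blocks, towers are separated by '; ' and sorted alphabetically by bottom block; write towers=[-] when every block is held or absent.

towers=[A/D/F; C; E] holding=B

step 1 (unstack(F, D)): towers=[A/D; C/B; E] holding=F
step 2 (stack(F, D)): towers=[A/D/F; C/B; E] holding=-
step 3 (pickup(E)): towers=[A/D/F; C/B] holding=E
step 4 (putdown(E)): towers=[A/D/F; C/B; E] holding=-
step 5 (unstack(B, C)): towers=[A/D/F; C; E] holding=B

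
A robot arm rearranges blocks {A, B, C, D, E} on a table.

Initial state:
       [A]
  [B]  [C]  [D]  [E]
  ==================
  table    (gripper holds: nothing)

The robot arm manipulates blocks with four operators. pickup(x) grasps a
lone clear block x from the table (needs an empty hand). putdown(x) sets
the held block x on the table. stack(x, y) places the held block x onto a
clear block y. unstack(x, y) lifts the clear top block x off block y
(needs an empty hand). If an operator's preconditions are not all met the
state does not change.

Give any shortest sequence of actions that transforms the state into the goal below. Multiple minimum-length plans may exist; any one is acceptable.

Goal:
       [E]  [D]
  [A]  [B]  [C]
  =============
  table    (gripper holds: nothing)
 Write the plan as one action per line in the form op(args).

unstack(A, C)
putdown(A)
pickup(D)
stack(D, C)
pickup(E)
stack(E, B)

step 1 (unstack(A, C)): towers=[B; C; D; E] holding=A
step 2 (putdown(A)): towers=[A; B; C; D; E] holding=-
step 3 (pickup(D)): towers=[A; B; C; E] holding=D
step 4 (stack(D, C)): towers=[A; B; C/D; E] holding=-
step 5 (pickup(E)): towers=[A; B; C/D] holding=E
step 6 (stack(E, B)): towers=[A; B/E; C/D] holding=-
goal check: towers=[A; B/E; C/D] holding=- — reached (length 6, optimal by BFS)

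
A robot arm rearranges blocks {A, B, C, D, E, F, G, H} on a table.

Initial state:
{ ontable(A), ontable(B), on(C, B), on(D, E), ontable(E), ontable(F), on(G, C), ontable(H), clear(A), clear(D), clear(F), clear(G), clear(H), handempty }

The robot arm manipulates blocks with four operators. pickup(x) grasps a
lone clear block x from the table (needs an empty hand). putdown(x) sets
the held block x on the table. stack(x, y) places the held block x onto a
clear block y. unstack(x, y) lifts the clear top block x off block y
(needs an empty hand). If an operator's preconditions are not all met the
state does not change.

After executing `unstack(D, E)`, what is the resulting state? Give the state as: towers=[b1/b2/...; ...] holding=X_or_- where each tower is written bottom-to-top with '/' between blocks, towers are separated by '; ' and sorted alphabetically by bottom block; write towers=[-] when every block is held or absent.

before: towers=[A; B/C/G; E/D; F; H] holding=-
pre[unstack(D, E)]: on(D,E) yes, clear(D) yes, handempty yes
all met → apply unstack(D, E)
after:  towers=[A; B/C/G; E; F; H] holding=D

towers=[A; B/C/G; E; F; H] holding=D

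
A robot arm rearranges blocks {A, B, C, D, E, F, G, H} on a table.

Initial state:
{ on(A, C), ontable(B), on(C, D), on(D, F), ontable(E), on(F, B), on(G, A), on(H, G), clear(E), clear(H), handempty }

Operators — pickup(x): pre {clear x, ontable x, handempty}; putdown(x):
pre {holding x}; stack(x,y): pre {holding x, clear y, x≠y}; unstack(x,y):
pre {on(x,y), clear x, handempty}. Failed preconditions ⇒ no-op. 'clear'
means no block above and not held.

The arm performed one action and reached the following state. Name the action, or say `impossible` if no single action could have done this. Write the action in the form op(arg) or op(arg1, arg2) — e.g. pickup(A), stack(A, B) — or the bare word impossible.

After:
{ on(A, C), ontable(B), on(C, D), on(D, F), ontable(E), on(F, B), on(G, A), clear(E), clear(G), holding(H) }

target: towers=[B/F/D/C/A/G; E] holding=H
         pickup(E) → towers=[B/F/D/C/A/G/H] holding=E
     unstack(H, G) → towers=[B/F/D/C/A/G; E] holding=H  ← match

unstack(H, G)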